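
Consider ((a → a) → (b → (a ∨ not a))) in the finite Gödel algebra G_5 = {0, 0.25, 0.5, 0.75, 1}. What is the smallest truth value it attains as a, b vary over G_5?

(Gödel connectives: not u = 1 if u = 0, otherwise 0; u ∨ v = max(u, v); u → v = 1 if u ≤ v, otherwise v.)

The minimum is attained at a = 0.25, b = 0.5:
  (a → a): 0.25 ≤ 0.25, so result = 1
  not a: Gödel ¬ of 0.25 = 0 (operand ≠ 0)
  (a ∨ not a) = max(0.25, 0) = 0.25
  (b → (a ∨ not a)): 0.5 > 0.25, so result = 0.25
  ((a → a) → (b → (a ∨ not a))): 1 > 0.25, so result = 0.25
Checking all 25 assignments confirms none give a value below 0.25.

0.25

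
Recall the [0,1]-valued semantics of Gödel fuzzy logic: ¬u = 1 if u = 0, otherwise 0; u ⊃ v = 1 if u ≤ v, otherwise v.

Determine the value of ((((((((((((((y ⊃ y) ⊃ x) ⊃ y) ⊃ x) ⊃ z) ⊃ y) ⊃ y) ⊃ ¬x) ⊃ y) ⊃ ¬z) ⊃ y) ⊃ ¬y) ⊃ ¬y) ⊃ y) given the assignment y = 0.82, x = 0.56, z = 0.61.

0.82

(y ⊃ y): 0.82 ≤ 0.82, so result = 1
((y ⊃ y) ⊃ x): 1 > 0.56, so result = 0.56
(((y ⊃ y) ⊃ x) ⊃ y): 0.56 ≤ 0.82, so result = 1
((((y ⊃ y) ⊃ x) ⊃ y) ⊃ x): 1 > 0.56, so result = 0.56
(((((y ⊃ y) ⊃ x) ⊃ y) ⊃ x) ⊃ z): 0.56 ≤ 0.61, so result = 1
((((((y ⊃ y) ⊃ x) ⊃ y) ⊃ x) ⊃ z) ⊃ y): 1 > 0.82, so result = 0.82
(((((((y ⊃ y) ⊃ x) ⊃ y) ⊃ x) ⊃ z) ⊃ y) ⊃ y): 0.82 ≤ 0.82, so result = 1
¬x: Gödel ¬ of 0.56 = 0 (operand ≠ 0)
((((((((y ⊃ y) ⊃ x) ⊃ y) ⊃ x) ⊃ z) ⊃ y) ⊃ y) ⊃ ¬x): 1 > 0, so result = 0
(((((((((y ⊃ y) ⊃ x) ⊃ y) ⊃ x) ⊃ z) ⊃ y) ⊃ y) ⊃ ¬x) ⊃ y): 0 ≤ 0.82, so result = 1
¬z: Gödel ¬ of 0.61 = 0 (operand ≠ 0)
((((((((((y ⊃ y) ⊃ x) ⊃ y) ⊃ x) ⊃ z) ⊃ y) ⊃ y) ⊃ ¬x) ⊃ y) ⊃ ¬z): 1 > 0, so result = 0
(((((((((((y ⊃ y) ⊃ x) ⊃ y) ⊃ x) ⊃ z) ⊃ y) ⊃ y) ⊃ ¬x) ⊃ y) ⊃ ¬z) ⊃ y): 0 ≤ 0.82, so result = 1
¬y: Gödel ¬ of 0.82 = 0 (operand ≠ 0)
((((((((((((y ⊃ y) ⊃ x) ⊃ y) ⊃ x) ⊃ z) ⊃ y) ⊃ y) ⊃ ¬x) ⊃ y) ⊃ ¬z) ⊃ y) ⊃ ¬y): 1 > 0, so result = 0
¬y: Gödel ¬ of 0.82 = 0 (operand ≠ 0)
(((((((((((((y ⊃ y) ⊃ x) ⊃ y) ⊃ x) ⊃ z) ⊃ y) ⊃ y) ⊃ ¬x) ⊃ y) ⊃ ¬z) ⊃ y) ⊃ ¬y) ⊃ ¬y): 0 ≤ 0, so result = 1
((((((((((((((y ⊃ y) ⊃ x) ⊃ y) ⊃ x) ⊃ z) ⊃ y) ⊃ y) ⊃ ¬x) ⊃ y) ⊃ ¬z) ⊃ y) ⊃ ¬y) ⊃ ¬y) ⊃ y): 1 > 0.82, so result = 0.82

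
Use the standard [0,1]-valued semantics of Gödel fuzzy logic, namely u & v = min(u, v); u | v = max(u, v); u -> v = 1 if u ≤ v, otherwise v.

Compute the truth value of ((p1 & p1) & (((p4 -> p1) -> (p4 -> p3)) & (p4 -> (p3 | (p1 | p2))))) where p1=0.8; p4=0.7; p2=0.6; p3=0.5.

0.50

(p1 & p1) = min(0.8, 0.8) = 0.8
(p4 -> p1): 0.7 ≤ 0.8, so result = 1
(p4 -> p3): 0.7 > 0.5, so result = 0.5
((p4 -> p1) -> (p4 -> p3)): 1 > 0.5, so result = 0.5
(p1 | p2) = max(0.8, 0.6) = 0.8
(p3 | (p1 | p2)) = max(0.5, 0.8) = 0.8
(p4 -> (p3 | (p1 | p2))): 0.7 ≤ 0.8, so result = 1
(((p4 -> p1) -> (p4 -> p3)) & (p4 -> (p3 | (p1 | p2)))) = min(0.5, 1) = 0.5
((p1 & p1) & (((p4 -> p1) -> (p4 -> p3)) & (p4 -> (p3 | (p1 | p2))))) = min(0.8, 0.5) = 0.5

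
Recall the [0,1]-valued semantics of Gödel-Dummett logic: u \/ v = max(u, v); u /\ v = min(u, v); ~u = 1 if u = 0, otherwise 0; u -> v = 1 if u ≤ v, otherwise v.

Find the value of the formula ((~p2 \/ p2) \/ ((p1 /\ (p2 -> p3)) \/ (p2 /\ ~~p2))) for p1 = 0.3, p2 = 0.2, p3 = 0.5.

~p2: Gödel ¬ of 0.2 = 0 (operand ≠ 0)
(~p2 \/ p2) = max(0, 0.2) = 0.2
(p2 -> p3): 0.2 ≤ 0.5, so result = 1
(p1 /\ (p2 -> p3)) = min(0.3, 1) = 0.3
~p2: Gödel ¬ of 0.2 = 0 (operand ≠ 0)
~~p2: Gödel ¬ of 0 = 1 (operand is 0)
(p2 /\ ~~p2) = min(0.2, 1) = 0.2
((p1 /\ (p2 -> p3)) \/ (p2 /\ ~~p2)) = max(0.3, 0.2) = 0.3
((~p2 \/ p2) \/ ((p1 /\ (p2 -> p3)) \/ (p2 /\ ~~p2))) = max(0.2, 0.3) = 0.3

0.30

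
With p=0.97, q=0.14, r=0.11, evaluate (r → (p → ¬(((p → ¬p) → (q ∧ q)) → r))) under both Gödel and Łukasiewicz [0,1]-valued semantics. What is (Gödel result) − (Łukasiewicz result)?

-1.00

Gödel evaluation:
  ¬p: Gödel ¬ of 0.97 = 0 (operand ≠ 0)
  (p → ¬p): 0.97 > 0, so result = 0
  (q ∧ q) = min(0.14, 0.14) = 0.14
  ((p → ¬p) → (q ∧ q)): 0 ≤ 0.14, so result = 1
  (((p → ¬p) → (q ∧ q)) → r): 1 > 0.11, so result = 0.11
  ¬(((p → ¬p) → (q ∧ q)) → r): Gödel ¬ of 0.11 = 0 (operand ≠ 0)
  (p → ¬(((p → ¬p) → (q ∧ q)) → r)): 0.97 > 0, so result = 0
  (r → (p → ¬(((p → ¬p) → (q ∧ q)) → r))): 0.11 > 0, so result = 0
  Gödel value = 0
Łukasiewicz evaluation:
  ¬p: Łukasiewicz ¬ gives 1 − 0.97 = 0.03
  (p → ¬p): min(1, 1 − 0.97 + 0.03) = 0.06
  (q ∧ q) = min(0.14, 0.14) = 0.14
  ((p → ¬p) → (q ∧ q)): min(1, 1 − 0.06 + 0.14) = 1
  (((p → ¬p) → (q ∧ q)) → r): min(1, 1 − 1 + 0.11) = 0.11
  ¬(((p → ¬p) → (q ∧ q)) → r): Łukasiewicz ¬ gives 1 − 0.11 = 0.89
  (p → ¬(((p → ¬p) → (q ∧ q)) → r)): min(1, 1 − 0.97 + 0.89) = 0.92
  (r → (p → ¬(((p → ¬p) → (q ∧ q)) → r))): min(1, 1 − 0.11 + 0.92) = 1
  Łukasiewicz value = 1
Difference: 0 − 1 = -1.00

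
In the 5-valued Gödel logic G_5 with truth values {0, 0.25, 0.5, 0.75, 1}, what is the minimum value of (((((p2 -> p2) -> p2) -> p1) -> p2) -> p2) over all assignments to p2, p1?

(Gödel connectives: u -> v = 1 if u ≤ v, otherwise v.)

0.25

The minimum is attained at p2 = 0.25, p1 = 0:
  (p2 -> p2): 0.25 ≤ 0.25, so result = 1
  ((p2 -> p2) -> p2): 1 > 0.25, so result = 0.25
  (((p2 -> p2) -> p2) -> p1): 0.25 > 0, so result = 0
  ((((p2 -> p2) -> p2) -> p1) -> p2): 0 ≤ 0.25, so result = 1
  (((((p2 -> p2) -> p2) -> p1) -> p2) -> p2): 1 > 0.25, so result = 0.25
Checking all 25 assignments confirms none give a value below 0.25.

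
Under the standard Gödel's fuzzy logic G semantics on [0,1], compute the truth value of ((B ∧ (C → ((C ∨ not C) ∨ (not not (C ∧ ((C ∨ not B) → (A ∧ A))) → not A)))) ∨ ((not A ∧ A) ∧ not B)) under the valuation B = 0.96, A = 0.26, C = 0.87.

0.96

not C: Gödel ¬ of 0.87 = 0 (operand ≠ 0)
(C ∨ not C) = max(0.87, 0) = 0.87
not B: Gödel ¬ of 0.96 = 0 (operand ≠ 0)
(C ∨ not B) = max(0.87, 0) = 0.87
(A ∧ A) = min(0.26, 0.26) = 0.26
((C ∨ not B) → (A ∧ A)): 0.87 > 0.26, so result = 0.26
(C ∧ ((C ∨ not B) → (A ∧ A))) = min(0.87, 0.26) = 0.26
not (C ∧ ((C ∨ not B) → (A ∧ A))): Gödel ¬ of 0.26 = 0 (operand ≠ 0)
not not (C ∧ ((C ∨ not B) → (A ∧ A))): Gödel ¬ of 0 = 1 (operand is 0)
not A: Gödel ¬ of 0.26 = 0 (operand ≠ 0)
(not not (C ∧ ((C ∨ not B) → (A ∧ A))) → not A): 1 > 0, so result = 0
((C ∨ not C) ∨ (not not (C ∧ ((C ∨ not B) → (A ∧ A))) → not A)) = max(0.87, 0) = 0.87
(C → ((C ∨ not C) ∨ (not not (C ∧ ((C ∨ not B) → (A ∧ A))) → not A))): 0.87 ≤ 0.87, so result = 1
(B ∧ (C → ((C ∨ not C) ∨ (not not (C ∧ ((C ∨ not B) → (A ∧ A))) → not A)))) = min(0.96, 1) = 0.96
not A: Gödel ¬ of 0.26 = 0 (operand ≠ 0)
(not A ∧ A) = min(0, 0.26) = 0
not B: Gödel ¬ of 0.96 = 0 (operand ≠ 0)
((not A ∧ A) ∧ not B) = min(0, 0) = 0
((B ∧ (C → ((C ∨ not C) ∨ (not not (C ∧ ((C ∨ not B) → (A ∧ A))) → not A)))) ∨ ((not A ∧ A) ∧ not B)) = max(0.96, 0) = 0.96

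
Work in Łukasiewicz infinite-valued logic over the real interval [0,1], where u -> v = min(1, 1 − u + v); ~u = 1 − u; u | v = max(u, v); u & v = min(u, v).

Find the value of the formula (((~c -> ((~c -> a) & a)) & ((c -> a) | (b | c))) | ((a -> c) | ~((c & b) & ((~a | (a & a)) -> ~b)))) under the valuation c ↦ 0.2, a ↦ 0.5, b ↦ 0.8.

~c: Łukasiewicz ¬ gives 1 − 0.2 = 0.8
~c: Łukasiewicz ¬ gives 1 − 0.2 = 0.8
(~c -> a): min(1, 1 − 0.8 + 0.5) = 0.7
((~c -> a) & a) = min(0.7, 0.5) = 0.5
(~c -> ((~c -> a) & a)): min(1, 1 − 0.8 + 0.5) = 0.7
(c -> a): min(1, 1 − 0.2 + 0.5) = 1
(b | c) = max(0.8, 0.2) = 0.8
((c -> a) | (b | c)) = max(1, 0.8) = 1
((~c -> ((~c -> a) & a)) & ((c -> a) | (b | c))) = min(0.7, 1) = 0.7
(a -> c): min(1, 1 − 0.5 + 0.2) = 0.7
(c & b) = min(0.2, 0.8) = 0.2
~a: Łukasiewicz ¬ gives 1 − 0.5 = 0.5
(a & a) = min(0.5, 0.5) = 0.5
(~a | (a & a)) = max(0.5, 0.5) = 0.5
~b: Łukasiewicz ¬ gives 1 − 0.8 = 0.2
((~a | (a & a)) -> ~b): min(1, 1 − 0.5 + 0.2) = 0.7
((c & b) & ((~a | (a & a)) -> ~b)) = min(0.2, 0.7) = 0.2
~((c & b) & ((~a | (a & a)) -> ~b)): Łukasiewicz ¬ gives 1 − 0.2 = 0.8
((a -> c) | ~((c & b) & ((~a | (a & a)) -> ~b))) = max(0.7, 0.8) = 0.8
(((~c -> ((~c -> a) & a)) & ((c -> a) | (b | c))) | ((a -> c) | ~((c & b) & ((~a | (a & a)) -> ~b)))) = max(0.7, 0.8) = 0.8

0.80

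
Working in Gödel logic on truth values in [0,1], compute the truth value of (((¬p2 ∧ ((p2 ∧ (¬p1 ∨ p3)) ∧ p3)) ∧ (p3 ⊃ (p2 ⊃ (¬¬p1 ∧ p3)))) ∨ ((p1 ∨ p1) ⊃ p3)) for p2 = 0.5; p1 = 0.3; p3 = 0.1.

¬p2: Gödel ¬ of 0.5 = 0 (operand ≠ 0)
¬p1: Gödel ¬ of 0.3 = 0 (operand ≠ 0)
(¬p1 ∨ p3) = max(0, 0.1) = 0.1
(p2 ∧ (¬p1 ∨ p3)) = min(0.5, 0.1) = 0.1
((p2 ∧ (¬p1 ∨ p3)) ∧ p3) = min(0.1, 0.1) = 0.1
(¬p2 ∧ ((p2 ∧ (¬p1 ∨ p3)) ∧ p3)) = min(0, 0.1) = 0
¬p1: Gödel ¬ of 0.3 = 0 (operand ≠ 0)
¬¬p1: Gödel ¬ of 0 = 1 (operand is 0)
(¬¬p1 ∧ p3) = min(1, 0.1) = 0.1
(p2 ⊃ (¬¬p1 ∧ p3)): 0.5 > 0.1, so result = 0.1
(p3 ⊃ (p2 ⊃ (¬¬p1 ∧ p3))): 0.1 ≤ 0.1, so result = 1
((¬p2 ∧ ((p2 ∧ (¬p1 ∨ p3)) ∧ p3)) ∧ (p3 ⊃ (p2 ⊃ (¬¬p1 ∧ p3)))) = min(0, 1) = 0
(p1 ∨ p1) = max(0.3, 0.3) = 0.3
((p1 ∨ p1) ⊃ p3): 0.3 > 0.1, so result = 0.1
(((¬p2 ∧ ((p2 ∧ (¬p1 ∨ p3)) ∧ p3)) ∧ (p3 ⊃ (p2 ⊃ (¬¬p1 ∧ p3)))) ∨ ((p1 ∨ p1) ⊃ p3)) = max(0, 0.1) = 0.1

0.10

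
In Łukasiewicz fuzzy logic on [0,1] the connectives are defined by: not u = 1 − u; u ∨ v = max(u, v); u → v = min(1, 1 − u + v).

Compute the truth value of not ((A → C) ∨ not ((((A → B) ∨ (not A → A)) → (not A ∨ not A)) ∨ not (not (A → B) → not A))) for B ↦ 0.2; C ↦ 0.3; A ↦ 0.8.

0.40

(A → C): min(1, 1 − 0.8 + 0.3) = 0.5
(A → B): min(1, 1 − 0.8 + 0.2) = 0.4
not A: Łukasiewicz ¬ gives 1 − 0.8 = 0.2
(not A → A): min(1, 1 − 0.2 + 0.8) = 1
((A → B) ∨ (not A → A)) = max(0.4, 1) = 1
not A: Łukasiewicz ¬ gives 1 − 0.8 = 0.2
not A: Łukasiewicz ¬ gives 1 − 0.8 = 0.2
(not A ∨ not A) = max(0.2, 0.2) = 0.2
(((A → B) ∨ (not A → A)) → (not A ∨ not A)): min(1, 1 − 1 + 0.2) = 0.2
(A → B): min(1, 1 − 0.8 + 0.2) = 0.4
not (A → B): Łukasiewicz ¬ gives 1 − 0.4 = 0.6
not A: Łukasiewicz ¬ gives 1 − 0.8 = 0.2
(not (A → B) → not A): min(1, 1 − 0.6 + 0.2) = 0.6
not (not (A → B) → not A): Łukasiewicz ¬ gives 1 − 0.6 = 0.4
((((A → B) ∨ (not A → A)) → (not A ∨ not A)) ∨ not (not (A → B) → not A)) = max(0.2, 0.4) = 0.4
not ((((A → B) ∨ (not A → A)) → (not A ∨ not A)) ∨ not (not (A → B) → not A)): Łukasiewicz ¬ gives 1 − 0.4 = 0.6
((A → C) ∨ not ((((A → B) ∨ (not A → A)) → (not A ∨ not A)) ∨ not (not (A → B) → not A))) = max(0.5, 0.6) = 0.6
not ((A → C) ∨ not ((((A → B) ∨ (not A → A)) → (not A ∨ not A)) ∨ not (not (A → B) → not A))): Łukasiewicz ¬ gives 1 − 0.6 = 0.4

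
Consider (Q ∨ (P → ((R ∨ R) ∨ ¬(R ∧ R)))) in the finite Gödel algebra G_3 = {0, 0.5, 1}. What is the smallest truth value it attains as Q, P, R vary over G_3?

The minimum is attained at Q = 0, P = 1, R = 0.5:
  (R ∨ R) = max(0.5, 0.5) = 0.5
  (R ∧ R) = min(0.5, 0.5) = 0.5
  ¬(R ∧ R): Gödel ¬ of 0.5 = 0 (operand ≠ 0)
  ((R ∨ R) ∨ ¬(R ∧ R)) = max(0.5, 0) = 0.5
  (P → ((R ∨ R) ∨ ¬(R ∧ R))): 1 > 0.5, so result = 0.5
  (Q ∨ (P → ((R ∨ R) ∨ ¬(R ∧ R)))) = max(0, 0.5) = 0.5
Checking all 27 assignments confirms none give a value below 0.50.

0.50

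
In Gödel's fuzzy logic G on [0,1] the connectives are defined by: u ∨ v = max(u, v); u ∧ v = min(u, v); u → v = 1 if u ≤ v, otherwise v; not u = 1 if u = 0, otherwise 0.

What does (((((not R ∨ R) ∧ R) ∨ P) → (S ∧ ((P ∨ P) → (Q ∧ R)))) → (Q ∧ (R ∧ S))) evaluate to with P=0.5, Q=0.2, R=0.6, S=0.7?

1.00

not R: Gödel ¬ of 0.6 = 0 (operand ≠ 0)
(not R ∨ R) = max(0, 0.6) = 0.6
((not R ∨ R) ∧ R) = min(0.6, 0.6) = 0.6
(((not R ∨ R) ∧ R) ∨ P) = max(0.6, 0.5) = 0.6
(P ∨ P) = max(0.5, 0.5) = 0.5
(Q ∧ R) = min(0.2, 0.6) = 0.2
((P ∨ P) → (Q ∧ R)): 0.5 > 0.2, so result = 0.2
(S ∧ ((P ∨ P) → (Q ∧ R))) = min(0.7, 0.2) = 0.2
((((not R ∨ R) ∧ R) ∨ P) → (S ∧ ((P ∨ P) → (Q ∧ R)))): 0.6 > 0.2, so result = 0.2
(R ∧ S) = min(0.6, 0.7) = 0.6
(Q ∧ (R ∧ S)) = min(0.2, 0.6) = 0.2
(((((not R ∨ R) ∧ R) ∨ P) → (S ∧ ((P ∨ P) → (Q ∧ R)))) → (Q ∧ (R ∧ S))): 0.2 ≤ 0.2, so result = 1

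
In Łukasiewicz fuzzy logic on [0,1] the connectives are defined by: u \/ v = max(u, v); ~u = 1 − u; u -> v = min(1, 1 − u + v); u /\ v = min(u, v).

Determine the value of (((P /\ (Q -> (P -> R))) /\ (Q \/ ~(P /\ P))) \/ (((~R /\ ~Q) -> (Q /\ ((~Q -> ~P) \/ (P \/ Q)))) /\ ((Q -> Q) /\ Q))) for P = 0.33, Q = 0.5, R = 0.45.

0.50

(P -> R): min(1, 1 − 0.33 + 0.45) = 1
(Q -> (P -> R)): min(1, 1 − 0.5 + 1) = 1
(P /\ (Q -> (P -> R))) = min(0.33, 1) = 0.33
(P /\ P) = min(0.33, 0.33) = 0.33
~(P /\ P): Łukasiewicz ¬ gives 1 − 0.33 = 0.67
(Q \/ ~(P /\ P)) = max(0.5, 0.67) = 0.67
((P /\ (Q -> (P -> R))) /\ (Q \/ ~(P /\ P))) = min(0.33, 0.67) = 0.33
~R: Łukasiewicz ¬ gives 1 − 0.45 = 0.55
~Q: Łukasiewicz ¬ gives 1 − 0.5 = 0.5
(~R /\ ~Q) = min(0.55, 0.5) = 0.5
~Q: Łukasiewicz ¬ gives 1 − 0.5 = 0.5
~P: Łukasiewicz ¬ gives 1 − 0.33 = 0.67
(~Q -> ~P): min(1, 1 − 0.5 + 0.67) = 1
(P \/ Q) = max(0.33, 0.5) = 0.5
((~Q -> ~P) \/ (P \/ Q)) = max(1, 0.5) = 1
(Q /\ ((~Q -> ~P) \/ (P \/ Q))) = min(0.5, 1) = 0.5
((~R /\ ~Q) -> (Q /\ ((~Q -> ~P) \/ (P \/ Q)))): min(1, 1 − 0.5 + 0.5) = 1
(Q -> Q): min(1, 1 − 0.5 + 0.5) = 1
((Q -> Q) /\ Q) = min(1, 0.5) = 0.5
(((~R /\ ~Q) -> (Q /\ ((~Q -> ~P) \/ (P \/ Q)))) /\ ((Q -> Q) /\ Q)) = min(1, 0.5) = 0.5
(((P /\ (Q -> (P -> R))) /\ (Q \/ ~(P /\ P))) \/ (((~R /\ ~Q) -> (Q /\ ((~Q -> ~P) \/ (P \/ Q)))) /\ ((Q -> Q) /\ Q))) = max(0.33, 0.5) = 0.5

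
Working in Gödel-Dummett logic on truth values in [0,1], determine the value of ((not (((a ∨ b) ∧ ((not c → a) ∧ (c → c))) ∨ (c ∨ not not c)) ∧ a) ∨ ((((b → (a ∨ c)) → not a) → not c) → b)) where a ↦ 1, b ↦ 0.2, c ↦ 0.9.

(a ∨ b) = max(1, 0.2) = 1
not c: Gödel ¬ of 0.9 = 0 (operand ≠ 0)
(not c → a): 0 ≤ 1, so result = 1
(c → c): 0.9 ≤ 0.9, so result = 1
((not c → a) ∧ (c → c)) = min(1, 1) = 1
((a ∨ b) ∧ ((not c → a) ∧ (c → c))) = min(1, 1) = 1
not c: Gödel ¬ of 0.9 = 0 (operand ≠ 0)
not not c: Gödel ¬ of 0 = 1 (operand is 0)
(c ∨ not not c) = max(0.9, 1) = 1
(((a ∨ b) ∧ ((not c → a) ∧ (c → c))) ∨ (c ∨ not not c)) = max(1, 1) = 1
not (((a ∨ b) ∧ ((not c → a) ∧ (c → c))) ∨ (c ∨ not not c)): Gödel ¬ of 1 = 0 (operand ≠ 0)
(not (((a ∨ b) ∧ ((not c → a) ∧ (c → c))) ∨ (c ∨ not not c)) ∧ a) = min(0, 1) = 0
(a ∨ c) = max(1, 0.9) = 1
(b → (a ∨ c)): 0.2 ≤ 1, so result = 1
not a: Gödel ¬ of 1 = 0 (operand ≠ 0)
((b → (a ∨ c)) → not a): 1 > 0, so result = 0
not c: Gödel ¬ of 0.9 = 0 (operand ≠ 0)
(((b → (a ∨ c)) → not a) → not c): 0 ≤ 0, so result = 1
((((b → (a ∨ c)) → not a) → not c) → b): 1 > 0.2, so result = 0.2
((not (((a ∨ b) ∧ ((not c → a) ∧ (c → c))) ∨ (c ∨ not not c)) ∧ a) ∨ ((((b → (a ∨ c)) → not a) → not c) → b)) = max(0, 0.2) = 0.2

0.20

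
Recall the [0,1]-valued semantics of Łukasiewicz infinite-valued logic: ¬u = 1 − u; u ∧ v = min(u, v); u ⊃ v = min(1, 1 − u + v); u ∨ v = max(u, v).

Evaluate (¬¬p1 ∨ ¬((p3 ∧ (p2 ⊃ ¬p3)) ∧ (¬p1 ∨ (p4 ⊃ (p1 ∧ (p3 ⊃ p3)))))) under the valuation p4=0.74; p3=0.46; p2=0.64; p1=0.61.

¬p1: Łukasiewicz ¬ gives 1 − 0.61 = 0.39
¬¬p1: Łukasiewicz ¬ gives 1 − 0.39 = 0.61
¬p3: Łukasiewicz ¬ gives 1 − 0.46 = 0.54
(p2 ⊃ ¬p3): min(1, 1 − 0.64 + 0.54) = 0.9
(p3 ∧ (p2 ⊃ ¬p3)) = min(0.46, 0.9) = 0.46
¬p1: Łukasiewicz ¬ gives 1 − 0.61 = 0.39
(p3 ⊃ p3): min(1, 1 − 0.46 + 0.46) = 1
(p1 ∧ (p3 ⊃ p3)) = min(0.61, 1) = 0.61
(p4 ⊃ (p1 ∧ (p3 ⊃ p3))): min(1, 1 − 0.74 + 0.61) = 0.87
(¬p1 ∨ (p4 ⊃ (p1 ∧ (p3 ⊃ p3)))) = max(0.39, 0.87) = 0.87
((p3 ∧ (p2 ⊃ ¬p3)) ∧ (¬p1 ∨ (p4 ⊃ (p1 ∧ (p3 ⊃ p3))))) = min(0.46, 0.87) = 0.46
¬((p3 ∧ (p2 ⊃ ¬p3)) ∧ (¬p1 ∨ (p4 ⊃ (p1 ∧ (p3 ⊃ p3))))): Łukasiewicz ¬ gives 1 − 0.46 = 0.54
(¬¬p1 ∨ ¬((p3 ∧ (p2 ⊃ ¬p3)) ∧ (¬p1 ∨ (p4 ⊃ (p1 ∧ (p3 ⊃ p3)))))) = max(0.61, 0.54) = 0.61

0.61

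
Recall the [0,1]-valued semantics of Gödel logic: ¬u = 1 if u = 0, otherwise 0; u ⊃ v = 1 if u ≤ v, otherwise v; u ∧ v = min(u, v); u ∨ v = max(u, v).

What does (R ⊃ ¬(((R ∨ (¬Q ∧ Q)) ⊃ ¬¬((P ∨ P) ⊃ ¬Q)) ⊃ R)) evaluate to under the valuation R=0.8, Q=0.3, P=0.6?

0.00

¬Q: Gödel ¬ of 0.3 = 0 (operand ≠ 0)
(¬Q ∧ Q) = min(0, 0.3) = 0
(R ∨ (¬Q ∧ Q)) = max(0.8, 0) = 0.8
(P ∨ P) = max(0.6, 0.6) = 0.6
¬Q: Gödel ¬ of 0.3 = 0 (operand ≠ 0)
((P ∨ P) ⊃ ¬Q): 0.6 > 0, so result = 0
¬((P ∨ P) ⊃ ¬Q): Gödel ¬ of 0 = 1 (operand is 0)
¬¬((P ∨ P) ⊃ ¬Q): Gödel ¬ of 1 = 0 (operand ≠ 0)
((R ∨ (¬Q ∧ Q)) ⊃ ¬¬((P ∨ P) ⊃ ¬Q)): 0.8 > 0, so result = 0
(((R ∨ (¬Q ∧ Q)) ⊃ ¬¬((P ∨ P) ⊃ ¬Q)) ⊃ R): 0 ≤ 0.8, so result = 1
¬(((R ∨ (¬Q ∧ Q)) ⊃ ¬¬((P ∨ P) ⊃ ¬Q)) ⊃ R): Gödel ¬ of 1 = 0 (operand ≠ 0)
(R ⊃ ¬(((R ∨ (¬Q ∧ Q)) ⊃ ¬¬((P ∨ P) ⊃ ¬Q)) ⊃ R)): 0.8 > 0, so result = 0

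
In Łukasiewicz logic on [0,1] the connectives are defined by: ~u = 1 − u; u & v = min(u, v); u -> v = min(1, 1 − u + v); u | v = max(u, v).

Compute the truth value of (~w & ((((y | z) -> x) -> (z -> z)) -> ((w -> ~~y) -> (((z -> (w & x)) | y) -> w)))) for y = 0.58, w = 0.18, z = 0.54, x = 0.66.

~w: Łukasiewicz ¬ gives 1 − 0.18 = 0.82
(y | z) = max(0.58, 0.54) = 0.58
((y | z) -> x): min(1, 1 − 0.58 + 0.66) = 1
(z -> z): min(1, 1 − 0.54 + 0.54) = 1
(((y | z) -> x) -> (z -> z)): min(1, 1 − 1 + 1) = 1
~y: Łukasiewicz ¬ gives 1 − 0.58 = 0.42
~~y: Łukasiewicz ¬ gives 1 − 0.42 = 0.58
(w -> ~~y): min(1, 1 − 0.18 + 0.58) = 1
(w & x) = min(0.18, 0.66) = 0.18
(z -> (w & x)): min(1, 1 − 0.54 + 0.18) = 0.64
((z -> (w & x)) | y) = max(0.64, 0.58) = 0.64
(((z -> (w & x)) | y) -> w): min(1, 1 − 0.64 + 0.18) = 0.54
((w -> ~~y) -> (((z -> (w & x)) | y) -> w)): min(1, 1 − 1 + 0.54) = 0.54
((((y | z) -> x) -> (z -> z)) -> ((w -> ~~y) -> (((z -> (w & x)) | y) -> w))): min(1, 1 − 1 + 0.54) = 0.54
(~w & ((((y | z) -> x) -> (z -> z)) -> ((w -> ~~y) -> (((z -> (w & x)) | y) -> w)))) = min(0.82, 0.54) = 0.54

0.54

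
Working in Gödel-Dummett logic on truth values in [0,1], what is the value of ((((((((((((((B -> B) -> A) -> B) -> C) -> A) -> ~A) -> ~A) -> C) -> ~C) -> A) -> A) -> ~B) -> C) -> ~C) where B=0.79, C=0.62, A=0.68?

0.00

(B -> B): 0.79 ≤ 0.79, so result = 1
((B -> B) -> A): 1 > 0.68, so result = 0.68
(((B -> B) -> A) -> B): 0.68 ≤ 0.79, so result = 1
((((B -> B) -> A) -> B) -> C): 1 > 0.62, so result = 0.62
(((((B -> B) -> A) -> B) -> C) -> A): 0.62 ≤ 0.68, so result = 1
~A: Gödel ¬ of 0.68 = 0 (operand ≠ 0)
((((((B -> B) -> A) -> B) -> C) -> A) -> ~A): 1 > 0, so result = 0
~A: Gödel ¬ of 0.68 = 0 (operand ≠ 0)
(((((((B -> B) -> A) -> B) -> C) -> A) -> ~A) -> ~A): 0 ≤ 0, so result = 1
((((((((B -> B) -> A) -> B) -> C) -> A) -> ~A) -> ~A) -> C): 1 > 0.62, so result = 0.62
~C: Gödel ¬ of 0.62 = 0 (operand ≠ 0)
(((((((((B -> B) -> A) -> B) -> C) -> A) -> ~A) -> ~A) -> C) -> ~C): 0.62 > 0, so result = 0
((((((((((B -> B) -> A) -> B) -> C) -> A) -> ~A) -> ~A) -> C) -> ~C) -> A): 0 ≤ 0.68, so result = 1
(((((((((((B -> B) -> A) -> B) -> C) -> A) -> ~A) -> ~A) -> C) -> ~C) -> A) -> A): 1 > 0.68, so result = 0.68
~B: Gödel ¬ of 0.79 = 0 (operand ≠ 0)
((((((((((((B -> B) -> A) -> B) -> C) -> A) -> ~A) -> ~A) -> C) -> ~C) -> A) -> A) -> ~B): 0.68 > 0, so result = 0
(((((((((((((B -> B) -> A) -> B) -> C) -> A) -> ~A) -> ~A) -> C) -> ~C) -> A) -> A) -> ~B) -> C): 0 ≤ 0.62, so result = 1
~C: Gödel ¬ of 0.62 = 0 (operand ≠ 0)
((((((((((((((B -> B) -> A) -> B) -> C) -> A) -> ~A) -> ~A) -> C) -> ~C) -> A) -> A) -> ~B) -> C) -> ~C): 1 > 0, so result = 0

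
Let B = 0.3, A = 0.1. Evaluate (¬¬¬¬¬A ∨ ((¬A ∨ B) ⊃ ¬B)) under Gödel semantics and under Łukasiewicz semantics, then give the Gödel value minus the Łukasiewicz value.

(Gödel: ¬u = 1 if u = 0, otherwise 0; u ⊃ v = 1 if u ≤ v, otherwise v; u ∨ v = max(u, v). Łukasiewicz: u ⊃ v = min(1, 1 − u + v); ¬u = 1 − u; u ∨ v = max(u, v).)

-0.90

Gödel evaluation:
  ¬A: Gödel ¬ of 0.1 = 0 (operand ≠ 0)
  ¬¬A: Gödel ¬ of 0 = 1 (operand is 0)
  ¬¬¬A: Gödel ¬ of 1 = 0 (operand ≠ 0)
  ¬¬¬¬A: Gödel ¬ of 0 = 1 (operand is 0)
  ¬¬¬¬¬A: Gödel ¬ of 1 = 0 (operand ≠ 0)
  ¬A: Gödel ¬ of 0.1 = 0 (operand ≠ 0)
  (¬A ∨ B) = max(0, 0.3) = 0.3
  ¬B: Gödel ¬ of 0.3 = 0 (operand ≠ 0)
  ((¬A ∨ B) ⊃ ¬B): 0.3 > 0, so result = 0
  (¬¬¬¬¬A ∨ ((¬A ∨ B) ⊃ ¬B)) = max(0, 0) = 0
  Gödel value = 0
Łukasiewicz evaluation:
  ¬A: Łukasiewicz ¬ gives 1 − 0.1 = 0.9
  ¬¬A: Łukasiewicz ¬ gives 1 − 0.9 = 0.1
  ¬¬¬A: Łukasiewicz ¬ gives 1 − 0.1 = 0.9
  ¬¬¬¬A: Łukasiewicz ¬ gives 1 − 0.9 = 0.1
  ¬¬¬¬¬A: Łukasiewicz ¬ gives 1 − 0.1 = 0.9
  ¬A: Łukasiewicz ¬ gives 1 − 0.1 = 0.9
  (¬A ∨ B) = max(0.9, 0.3) = 0.9
  ¬B: Łukasiewicz ¬ gives 1 − 0.3 = 0.7
  ((¬A ∨ B) ⊃ ¬B): min(1, 1 − 0.9 + 0.7) = 0.8
  (¬¬¬¬¬A ∨ ((¬A ∨ B) ⊃ ¬B)) = max(0.9, 0.8) = 0.9
  Łukasiewicz value = 0.9
Difference: 0 − 0.9 = -0.90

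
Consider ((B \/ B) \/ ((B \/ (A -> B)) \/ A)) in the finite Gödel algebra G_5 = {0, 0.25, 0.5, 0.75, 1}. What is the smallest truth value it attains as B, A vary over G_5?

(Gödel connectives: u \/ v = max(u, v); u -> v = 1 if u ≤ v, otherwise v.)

The minimum is attained at B = 0, A = 0.25:
  (B \/ B) = max(0, 0) = 0
  (A -> B): 0.25 > 0, so result = 0
  (B \/ (A -> B)) = max(0, 0) = 0
  ((B \/ (A -> B)) \/ A) = max(0, 0.25) = 0.25
  ((B \/ B) \/ ((B \/ (A -> B)) \/ A)) = max(0, 0.25) = 0.25
Checking all 25 assignments confirms none give a value below 0.25.

0.25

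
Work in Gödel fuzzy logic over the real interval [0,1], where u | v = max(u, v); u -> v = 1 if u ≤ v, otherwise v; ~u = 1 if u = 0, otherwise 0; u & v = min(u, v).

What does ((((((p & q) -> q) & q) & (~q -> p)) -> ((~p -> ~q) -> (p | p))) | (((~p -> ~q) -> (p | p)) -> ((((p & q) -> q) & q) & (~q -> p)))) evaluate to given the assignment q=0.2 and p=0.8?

1.00

(p & q) = min(0.8, 0.2) = 0.2
((p & q) -> q): 0.2 ≤ 0.2, so result = 1
(((p & q) -> q) & q) = min(1, 0.2) = 0.2
~q: Gödel ¬ of 0.2 = 0 (operand ≠ 0)
(~q -> p): 0 ≤ 0.8, so result = 1
((((p & q) -> q) & q) & (~q -> p)) = min(0.2, 1) = 0.2
~p: Gödel ¬ of 0.8 = 0 (operand ≠ 0)
~q: Gödel ¬ of 0.2 = 0 (operand ≠ 0)
(~p -> ~q): 0 ≤ 0, so result = 1
(p | p) = max(0.8, 0.8) = 0.8
((~p -> ~q) -> (p | p)): 1 > 0.8, so result = 0.8
(((((p & q) -> q) & q) & (~q -> p)) -> ((~p -> ~q) -> (p | p))): 0.2 ≤ 0.8, so result = 1
~p: Gödel ¬ of 0.8 = 0 (operand ≠ 0)
~q: Gödel ¬ of 0.2 = 0 (operand ≠ 0)
(~p -> ~q): 0 ≤ 0, so result = 1
(p | p) = max(0.8, 0.8) = 0.8
((~p -> ~q) -> (p | p)): 1 > 0.8, so result = 0.8
(p & q) = min(0.8, 0.2) = 0.2
((p & q) -> q): 0.2 ≤ 0.2, so result = 1
(((p & q) -> q) & q) = min(1, 0.2) = 0.2
~q: Gödel ¬ of 0.2 = 0 (operand ≠ 0)
(~q -> p): 0 ≤ 0.8, so result = 1
((((p & q) -> q) & q) & (~q -> p)) = min(0.2, 1) = 0.2
(((~p -> ~q) -> (p | p)) -> ((((p & q) -> q) & q) & (~q -> p))): 0.8 > 0.2, so result = 0.2
((((((p & q) -> q) & q) & (~q -> p)) -> ((~p -> ~q) -> (p | p))) | (((~p -> ~q) -> (p | p)) -> ((((p & q) -> q) & q) & (~q -> p)))) = max(1, 0.2) = 1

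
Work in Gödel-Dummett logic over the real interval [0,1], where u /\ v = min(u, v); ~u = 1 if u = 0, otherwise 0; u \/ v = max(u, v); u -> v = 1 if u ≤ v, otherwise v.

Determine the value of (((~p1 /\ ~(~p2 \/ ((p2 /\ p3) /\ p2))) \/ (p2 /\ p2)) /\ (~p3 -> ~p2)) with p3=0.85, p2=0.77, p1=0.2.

~p1: Gödel ¬ of 0.2 = 0 (operand ≠ 0)
~p2: Gödel ¬ of 0.77 = 0 (operand ≠ 0)
(p2 /\ p3) = min(0.77, 0.85) = 0.77
((p2 /\ p3) /\ p2) = min(0.77, 0.77) = 0.77
(~p2 \/ ((p2 /\ p3) /\ p2)) = max(0, 0.77) = 0.77
~(~p2 \/ ((p2 /\ p3) /\ p2)): Gödel ¬ of 0.77 = 0 (operand ≠ 0)
(~p1 /\ ~(~p2 \/ ((p2 /\ p3) /\ p2))) = min(0, 0) = 0
(p2 /\ p2) = min(0.77, 0.77) = 0.77
((~p1 /\ ~(~p2 \/ ((p2 /\ p3) /\ p2))) \/ (p2 /\ p2)) = max(0, 0.77) = 0.77
~p3: Gödel ¬ of 0.85 = 0 (operand ≠ 0)
~p2: Gödel ¬ of 0.77 = 0 (operand ≠ 0)
(~p3 -> ~p2): 0 ≤ 0, so result = 1
(((~p1 /\ ~(~p2 \/ ((p2 /\ p3) /\ p2))) \/ (p2 /\ p2)) /\ (~p3 -> ~p2)) = min(0.77, 1) = 0.77

0.77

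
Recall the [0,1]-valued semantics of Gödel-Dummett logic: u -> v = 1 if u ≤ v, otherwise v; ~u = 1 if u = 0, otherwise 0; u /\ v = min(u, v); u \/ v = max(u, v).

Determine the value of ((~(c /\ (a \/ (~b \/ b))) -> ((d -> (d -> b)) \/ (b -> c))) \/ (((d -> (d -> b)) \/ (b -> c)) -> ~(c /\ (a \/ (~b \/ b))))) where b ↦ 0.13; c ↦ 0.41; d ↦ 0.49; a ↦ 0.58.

~b: Gödel ¬ of 0.13 = 0 (operand ≠ 0)
(~b \/ b) = max(0, 0.13) = 0.13
(a \/ (~b \/ b)) = max(0.58, 0.13) = 0.58
(c /\ (a \/ (~b \/ b))) = min(0.41, 0.58) = 0.41
~(c /\ (a \/ (~b \/ b))): Gödel ¬ of 0.41 = 0 (operand ≠ 0)
(d -> b): 0.49 > 0.13, so result = 0.13
(d -> (d -> b)): 0.49 > 0.13, so result = 0.13
(b -> c): 0.13 ≤ 0.41, so result = 1
((d -> (d -> b)) \/ (b -> c)) = max(0.13, 1) = 1
(~(c /\ (a \/ (~b \/ b))) -> ((d -> (d -> b)) \/ (b -> c))): 0 ≤ 1, so result = 1
(d -> b): 0.49 > 0.13, so result = 0.13
(d -> (d -> b)): 0.49 > 0.13, so result = 0.13
(b -> c): 0.13 ≤ 0.41, so result = 1
((d -> (d -> b)) \/ (b -> c)) = max(0.13, 1) = 1
~b: Gödel ¬ of 0.13 = 0 (operand ≠ 0)
(~b \/ b) = max(0, 0.13) = 0.13
(a \/ (~b \/ b)) = max(0.58, 0.13) = 0.58
(c /\ (a \/ (~b \/ b))) = min(0.41, 0.58) = 0.41
~(c /\ (a \/ (~b \/ b))): Gödel ¬ of 0.41 = 0 (operand ≠ 0)
(((d -> (d -> b)) \/ (b -> c)) -> ~(c /\ (a \/ (~b \/ b)))): 1 > 0, so result = 0
((~(c /\ (a \/ (~b \/ b))) -> ((d -> (d -> b)) \/ (b -> c))) \/ (((d -> (d -> b)) \/ (b -> c)) -> ~(c /\ (a \/ (~b \/ b))))) = max(1, 0) = 1

1.00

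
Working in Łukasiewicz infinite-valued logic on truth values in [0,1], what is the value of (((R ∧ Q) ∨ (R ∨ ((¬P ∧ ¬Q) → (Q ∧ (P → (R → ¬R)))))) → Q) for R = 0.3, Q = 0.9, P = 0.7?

0.90

(R ∧ Q) = min(0.3, 0.9) = 0.3
¬P: Łukasiewicz ¬ gives 1 − 0.7 = 0.3
¬Q: Łukasiewicz ¬ gives 1 − 0.9 = 0.1
(¬P ∧ ¬Q) = min(0.3, 0.1) = 0.1
¬R: Łukasiewicz ¬ gives 1 − 0.3 = 0.7
(R → ¬R): min(1, 1 − 0.3 + 0.7) = 1
(P → (R → ¬R)): min(1, 1 − 0.7 + 1) = 1
(Q ∧ (P → (R → ¬R))) = min(0.9, 1) = 0.9
((¬P ∧ ¬Q) → (Q ∧ (P → (R → ¬R)))): min(1, 1 − 0.1 + 0.9) = 1
(R ∨ ((¬P ∧ ¬Q) → (Q ∧ (P → (R → ¬R))))) = max(0.3, 1) = 1
((R ∧ Q) ∨ (R ∨ ((¬P ∧ ¬Q) → (Q ∧ (P → (R → ¬R)))))) = max(0.3, 1) = 1
(((R ∧ Q) ∨ (R ∨ ((¬P ∧ ¬Q) → (Q ∧ (P → (R → ¬R)))))) → Q): min(1, 1 − 1 + 0.9) = 0.9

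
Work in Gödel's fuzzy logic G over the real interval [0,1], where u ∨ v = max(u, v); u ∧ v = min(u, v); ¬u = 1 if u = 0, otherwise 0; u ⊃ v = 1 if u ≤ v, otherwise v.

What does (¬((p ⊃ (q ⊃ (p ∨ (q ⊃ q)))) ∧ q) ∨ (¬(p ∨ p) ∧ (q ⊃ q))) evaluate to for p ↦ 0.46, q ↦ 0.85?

(q ⊃ q): 0.85 ≤ 0.85, so result = 1
(p ∨ (q ⊃ q)) = max(0.46, 1) = 1
(q ⊃ (p ∨ (q ⊃ q))): 0.85 ≤ 1, so result = 1
(p ⊃ (q ⊃ (p ∨ (q ⊃ q)))): 0.46 ≤ 1, so result = 1
((p ⊃ (q ⊃ (p ∨ (q ⊃ q)))) ∧ q) = min(1, 0.85) = 0.85
¬((p ⊃ (q ⊃ (p ∨ (q ⊃ q)))) ∧ q): Gödel ¬ of 0.85 = 0 (operand ≠ 0)
(p ∨ p) = max(0.46, 0.46) = 0.46
¬(p ∨ p): Gödel ¬ of 0.46 = 0 (operand ≠ 0)
(q ⊃ q): 0.85 ≤ 0.85, so result = 1
(¬(p ∨ p) ∧ (q ⊃ q)) = min(0, 1) = 0
(¬((p ⊃ (q ⊃ (p ∨ (q ⊃ q)))) ∧ q) ∨ (¬(p ∨ p) ∧ (q ⊃ q))) = max(0, 0) = 0

0.00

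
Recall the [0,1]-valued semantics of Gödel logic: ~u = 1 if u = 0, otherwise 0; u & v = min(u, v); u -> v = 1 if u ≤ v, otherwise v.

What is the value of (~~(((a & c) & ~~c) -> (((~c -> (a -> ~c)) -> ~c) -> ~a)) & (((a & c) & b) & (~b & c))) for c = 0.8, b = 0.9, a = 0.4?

(a & c) = min(0.4, 0.8) = 0.4
~c: Gödel ¬ of 0.8 = 0 (operand ≠ 0)
~~c: Gödel ¬ of 0 = 1 (operand is 0)
((a & c) & ~~c) = min(0.4, 1) = 0.4
~c: Gödel ¬ of 0.8 = 0 (operand ≠ 0)
~c: Gödel ¬ of 0.8 = 0 (operand ≠ 0)
(a -> ~c): 0.4 > 0, so result = 0
(~c -> (a -> ~c)): 0 ≤ 0, so result = 1
~c: Gödel ¬ of 0.8 = 0 (operand ≠ 0)
((~c -> (a -> ~c)) -> ~c): 1 > 0, so result = 0
~a: Gödel ¬ of 0.4 = 0 (operand ≠ 0)
(((~c -> (a -> ~c)) -> ~c) -> ~a): 0 ≤ 0, so result = 1
(((a & c) & ~~c) -> (((~c -> (a -> ~c)) -> ~c) -> ~a)): 0.4 ≤ 1, so result = 1
~(((a & c) & ~~c) -> (((~c -> (a -> ~c)) -> ~c) -> ~a)): Gödel ¬ of 1 = 0 (operand ≠ 0)
~~(((a & c) & ~~c) -> (((~c -> (a -> ~c)) -> ~c) -> ~a)): Gödel ¬ of 0 = 1 (operand is 0)
(a & c) = min(0.4, 0.8) = 0.4
((a & c) & b) = min(0.4, 0.9) = 0.4
~b: Gödel ¬ of 0.9 = 0 (operand ≠ 0)
(~b & c) = min(0, 0.8) = 0
(((a & c) & b) & (~b & c)) = min(0.4, 0) = 0
(~~(((a & c) & ~~c) -> (((~c -> (a -> ~c)) -> ~c) -> ~a)) & (((a & c) & b) & (~b & c))) = min(1, 0) = 0

0.00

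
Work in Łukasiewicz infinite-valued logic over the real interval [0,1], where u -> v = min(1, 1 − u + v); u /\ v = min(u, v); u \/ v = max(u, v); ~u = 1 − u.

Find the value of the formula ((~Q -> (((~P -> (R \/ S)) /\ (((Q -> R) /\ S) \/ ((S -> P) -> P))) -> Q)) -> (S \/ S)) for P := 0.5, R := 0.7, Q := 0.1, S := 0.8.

~Q: Łukasiewicz ¬ gives 1 − 0.1 = 0.9
~P: Łukasiewicz ¬ gives 1 − 0.5 = 0.5
(R \/ S) = max(0.7, 0.8) = 0.8
(~P -> (R \/ S)): min(1, 1 − 0.5 + 0.8) = 1
(Q -> R): min(1, 1 − 0.1 + 0.7) = 1
((Q -> R) /\ S) = min(1, 0.8) = 0.8
(S -> P): min(1, 1 − 0.8 + 0.5) = 0.7
((S -> P) -> P): min(1, 1 − 0.7 + 0.5) = 0.8
(((Q -> R) /\ S) \/ ((S -> P) -> P)) = max(0.8, 0.8) = 0.8
((~P -> (R \/ S)) /\ (((Q -> R) /\ S) \/ ((S -> P) -> P))) = min(1, 0.8) = 0.8
(((~P -> (R \/ S)) /\ (((Q -> R) /\ S) \/ ((S -> P) -> P))) -> Q): min(1, 1 − 0.8 + 0.1) = 0.3
(~Q -> (((~P -> (R \/ S)) /\ (((Q -> R) /\ S) \/ ((S -> P) -> P))) -> Q)): min(1, 1 − 0.9 + 0.3) = 0.4
(S \/ S) = max(0.8, 0.8) = 0.8
((~Q -> (((~P -> (R \/ S)) /\ (((Q -> R) /\ S) \/ ((S -> P) -> P))) -> Q)) -> (S \/ S)): min(1, 1 − 0.4 + 0.8) = 1

1.00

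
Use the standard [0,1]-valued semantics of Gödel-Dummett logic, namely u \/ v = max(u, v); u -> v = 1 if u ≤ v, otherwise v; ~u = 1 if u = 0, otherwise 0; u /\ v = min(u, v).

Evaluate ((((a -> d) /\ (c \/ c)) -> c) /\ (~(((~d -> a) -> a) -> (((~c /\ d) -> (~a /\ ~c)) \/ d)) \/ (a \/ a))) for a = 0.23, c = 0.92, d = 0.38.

0.23

(a -> d): 0.23 ≤ 0.38, so result = 1
(c \/ c) = max(0.92, 0.92) = 0.92
((a -> d) /\ (c \/ c)) = min(1, 0.92) = 0.92
(((a -> d) /\ (c \/ c)) -> c): 0.92 ≤ 0.92, so result = 1
~d: Gödel ¬ of 0.38 = 0 (operand ≠ 0)
(~d -> a): 0 ≤ 0.23, so result = 1
((~d -> a) -> a): 1 > 0.23, so result = 0.23
~c: Gödel ¬ of 0.92 = 0 (operand ≠ 0)
(~c /\ d) = min(0, 0.38) = 0
~a: Gödel ¬ of 0.23 = 0 (operand ≠ 0)
~c: Gödel ¬ of 0.92 = 0 (operand ≠ 0)
(~a /\ ~c) = min(0, 0) = 0
((~c /\ d) -> (~a /\ ~c)): 0 ≤ 0, so result = 1
(((~c /\ d) -> (~a /\ ~c)) \/ d) = max(1, 0.38) = 1
(((~d -> a) -> a) -> (((~c /\ d) -> (~a /\ ~c)) \/ d)): 0.23 ≤ 1, so result = 1
~(((~d -> a) -> a) -> (((~c /\ d) -> (~a /\ ~c)) \/ d)): Gödel ¬ of 1 = 0 (operand ≠ 0)
(a \/ a) = max(0.23, 0.23) = 0.23
(~(((~d -> a) -> a) -> (((~c /\ d) -> (~a /\ ~c)) \/ d)) \/ (a \/ a)) = max(0, 0.23) = 0.23
((((a -> d) /\ (c \/ c)) -> c) /\ (~(((~d -> a) -> a) -> (((~c /\ d) -> (~a /\ ~c)) \/ d)) \/ (a \/ a))) = min(1, 0.23) = 0.23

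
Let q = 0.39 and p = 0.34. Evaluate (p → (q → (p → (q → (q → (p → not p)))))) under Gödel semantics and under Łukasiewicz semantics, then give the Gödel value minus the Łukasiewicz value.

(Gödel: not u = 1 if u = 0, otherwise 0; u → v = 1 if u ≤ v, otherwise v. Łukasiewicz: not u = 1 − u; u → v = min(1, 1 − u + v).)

-1.00

Gödel evaluation:
  not p: Gödel ¬ of 0.34 = 0 (operand ≠ 0)
  (p → not p): 0.34 > 0, so result = 0
  (q → (p → not p)): 0.39 > 0, so result = 0
  (q → (q → (p → not p))): 0.39 > 0, so result = 0
  (p → (q → (q → (p → not p)))): 0.34 > 0, so result = 0
  (q → (p → (q → (q → (p → not p))))): 0.39 > 0, so result = 0
  (p → (q → (p → (q → (q → (p → not p)))))): 0.34 > 0, so result = 0
  Gödel value = 0
Łukasiewicz evaluation:
  not p: Łukasiewicz ¬ gives 1 − 0.34 = 0.66
  (p → not p): min(1, 1 − 0.34 + 0.66) = 1
  (q → (p → not p)): min(1, 1 − 0.39 + 1) = 1
  (q → (q → (p → not p))): min(1, 1 − 0.39 + 1) = 1
  (p → (q → (q → (p → not p)))): min(1, 1 − 0.34 + 1) = 1
  (q → (p → (q → (q → (p → not p))))): min(1, 1 − 0.39 + 1) = 1
  (p → (q → (p → (q → (q → (p → not p)))))): min(1, 1 − 0.34 + 1) = 1
  Łukasiewicz value = 1
Difference: 0 − 1 = -1.00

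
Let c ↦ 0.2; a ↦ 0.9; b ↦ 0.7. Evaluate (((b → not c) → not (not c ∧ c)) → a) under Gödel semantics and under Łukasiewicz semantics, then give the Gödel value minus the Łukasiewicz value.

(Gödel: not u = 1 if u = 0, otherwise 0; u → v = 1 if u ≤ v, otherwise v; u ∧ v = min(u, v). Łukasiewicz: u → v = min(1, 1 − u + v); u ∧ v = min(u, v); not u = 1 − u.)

Gödel evaluation:
  not c: Gödel ¬ of 0.2 = 0 (operand ≠ 0)
  (b → not c): 0.7 > 0, so result = 0
  not c: Gödel ¬ of 0.2 = 0 (operand ≠ 0)
  (not c ∧ c) = min(0, 0.2) = 0
  not (not c ∧ c): Gödel ¬ of 0 = 1 (operand is 0)
  ((b → not c) → not (not c ∧ c)): 0 ≤ 1, so result = 1
  (((b → not c) → not (not c ∧ c)) → a): 1 > 0.9, so result = 0.9
  Gödel value = 0.9
Łukasiewicz evaluation:
  not c: Łukasiewicz ¬ gives 1 − 0.2 = 0.8
  (b → not c): min(1, 1 − 0.7 + 0.8) = 1
  not c: Łukasiewicz ¬ gives 1 − 0.2 = 0.8
  (not c ∧ c) = min(0.8, 0.2) = 0.2
  not (not c ∧ c): Łukasiewicz ¬ gives 1 − 0.2 = 0.8
  ((b → not c) → not (not c ∧ c)): min(1, 1 − 1 + 0.8) = 0.8
  (((b → not c) → not (not c ∧ c)) → a): min(1, 1 − 0.8 + 0.9) = 1
  Łukasiewicz value = 1
Difference: 0.9 − 1 = -0.10

-0.10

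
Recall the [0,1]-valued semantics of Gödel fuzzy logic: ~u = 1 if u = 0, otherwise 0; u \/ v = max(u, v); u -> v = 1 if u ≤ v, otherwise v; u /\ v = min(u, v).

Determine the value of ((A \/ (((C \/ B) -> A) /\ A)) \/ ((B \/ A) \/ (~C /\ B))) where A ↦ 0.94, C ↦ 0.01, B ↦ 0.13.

0.94

(C \/ B) = max(0.01, 0.13) = 0.13
((C \/ B) -> A): 0.13 ≤ 0.94, so result = 1
(((C \/ B) -> A) /\ A) = min(1, 0.94) = 0.94
(A \/ (((C \/ B) -> A) /\ A)) = max(0.94, 0.94) = 0.94
(B \/ A) = max(0.13, 0.94) = 0.94
~C: Gödel ¬ of 0.01 = 0 (operand ≠ 0)
(~C /\ B) = min(0, 0.13) = 0
((B \/ A) \/ (~C /\ B)) = max(0.94, 0) = 0.94
((A \/ (((C \/ B) -> A) /\ A)) \/ ((B \/ A) \/ (~C /\ B))) = max(0.94, 0.94) = 0.94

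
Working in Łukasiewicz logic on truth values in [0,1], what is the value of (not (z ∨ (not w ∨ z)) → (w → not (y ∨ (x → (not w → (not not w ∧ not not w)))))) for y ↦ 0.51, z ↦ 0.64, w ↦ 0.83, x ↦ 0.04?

0.81

not w: Łukasiewicz ¬ gives 1 − 0.83 = 0.17
(not w ∨ z) = max(0.17, 0.64) = 0.64
(z ∨ (not w ∨ z)) = max(0.64, 0.64) = 0.64
not (z ∨ (not w ∨ z)): Łukasiewicz ¬ gives 1 − 0.64 = 0.36
not w: Łukasiewicz ¬ gives 1 − 0.83 = 0.17
not w: Łukasiewicz ¬ gives 1 − 0.83 = 0.17
not not w: Łukasiewicz ¬ gives 1 − 0.17 = 0.83
not w: Łukasiewicz ¬ gives 1 − 0.83 = 0.17
not not w: Łukasiewicz ¬ gives 1 − 0.17 = 0.83
(not not w ∧ not not w) = min(0.83, 0.83) = 0.83
(not w → (not not w ∧ not not w)): min(1, 1 − 0.17 + 0.83) = 1
(x → (not w → (not not w ∧ not not w))): min(1, 1 − 0.04 + 1) = 1
(y ∨ (x → (not w → (not not w ∧ not not w)))) = max(0.51, 1) = 1
not (y ∨ (x → (not w → (not not w ∧ not not w)))): Łukasiewicz ¬ gives 1 − 1 = 0
(w → not (y ∨ (x → (not w → (not not w ∧ not not w))))): min(1, 1 − 0.83 + 0) = 0.17
(not (z ∨ (not w ∨ z)) → (w → not (y ∨ (x → (not w → (not not w ∧ not not w)))))): min(1, 1 − 0.36 + 0.17) = 0.81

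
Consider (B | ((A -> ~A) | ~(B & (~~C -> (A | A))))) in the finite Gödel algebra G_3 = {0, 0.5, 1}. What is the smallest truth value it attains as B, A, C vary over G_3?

0.50

The minimum is attained at B = 0.5, A = 0.5, C = 0:
  ~A: Gödel ¬ of 0.5 = 0 (operand ≠ 0)
  (A -> ~A): 0.5 > 0, so result = 0
  ~C: Gödel ¬ of 0 = 1 (operand is 0)
  ~~C: Gödel ¬ of 1 = 0 (operand ≠ 0)
  (A | A) = max(0.5, 0.5) = 0.5
  (~~C -> (A | A)): 0 ≤ 0.5, so result = 1
  (B & (~~C -> (A | A))) = min(0.5, 1) = 0.5
  ~(B & (~~C -> (A | A))): Gödel ¬ of 0.5 = 0 (operand ≠ 0)
  ((A -> ~A) | ~(B & (~~C -> (A | A)))) = max(0, 0) = 0
  (B | ((A -> ~A) | ~(B & (~~C -> (A | A))))) = max(0.5, 0) = 0.5
Checking all 27 assignments confirms none give a value below 0.50.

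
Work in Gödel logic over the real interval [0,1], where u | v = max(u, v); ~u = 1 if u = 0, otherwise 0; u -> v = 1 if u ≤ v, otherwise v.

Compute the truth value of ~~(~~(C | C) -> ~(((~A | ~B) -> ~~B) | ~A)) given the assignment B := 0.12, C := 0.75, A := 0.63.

0.00

(C | C) = max(0.75, 0.75) = 0.75
~(C | C): Gödel ¬ of 0.75 = 0 (operand ≠ 0)
~~(C | C): Gödel ¬ of 0 = 1 (operand is 0)
~A: Gödel ¬ of 0.63 = 0 (operand ≠ 0)
~B: Gödel ¬ of 0.12 = 0 (operand ≠ 0)
(~A | ~B) = max(0, 0) = 0
~B: Gödel ¬ of 0.12 = 0 (operand ≠ 0)
~~B: Gödel ¬ of 0 = 1 (operand is 0)
((~A | ~B) -> ~~B): 0 ≤ 1, so result = 1
~A: Gödel ¬ of 0.63 = 0 (operand ≠ 0)
(((~A | ~B) -> ~~B) | ~A) = max(1, 0) = 1
~(((~A | ~B) -> ~~B) | ~A): Gödel ¬ of 1 = 0 (operand ≠ 0)
(~~(C | C) -> ~(((~A | ~B) -> ~~B) | ~A)): 1 > 0, so result = 0
~(~~(C | C) -> ~(((~A | ~B) -> ~~B) | ~A)): Gödel ¬ of 0 = 1 (operand is 0)
~~(~~(C | C) -> ~(((~A | ~B) -> ~~B) | ~A)): Gödel ¬ of 1 = 0 (operand ≠ 0)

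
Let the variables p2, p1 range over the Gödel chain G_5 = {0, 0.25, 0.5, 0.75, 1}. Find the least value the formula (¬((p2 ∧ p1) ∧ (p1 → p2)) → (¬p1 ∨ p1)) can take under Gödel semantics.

0.25

The minimum is attained at p2 = 0, p1 = 0.25:
  (p2 ∧ p1) = min(0, 0.25) = 0
  (p1 → p2): 0.25 > 0, so result = 0
  ((p2 ∧ p1) ∧ (p1 → p2)) = min(0, 0) = 0
  ¬((p2 ∧ p1) ∧ (p1 → p2)): Gödel ¬ of 0 = 1 (operand is 0)
  ¬p1: Gödel ¬ of 0.25 = 0 (operand ≠ 0)
  (¬p1 ∨ p1) = max(0, 0.25) = 0.25
  (¬((p2 ∧ p1) ∧ (p1 → p2)) → (¬p1 ∨ p1)): 1 > 0.25, so result = 0.25
Checking all 25 assignments confirms none give a value below 0.25.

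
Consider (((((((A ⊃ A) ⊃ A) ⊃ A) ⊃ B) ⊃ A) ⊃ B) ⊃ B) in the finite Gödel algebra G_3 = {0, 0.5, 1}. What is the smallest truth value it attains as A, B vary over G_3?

0.50

The minimum is attained at A = 0, B = 0.5:
  (A ⊃ A): 0 ≤ 0, so result = 1
  ((A ⊃ A) ⊃ A): 1 > 0, so result = 0
  (((A ⊃ A) ⊃ A) ⊃ A): 0 ≤ 0, so result = 1
  ((((A ⊃ A) ⊃ A) ⊃ A) ⊃ B): 1 > 0.5, so result = 0.5
  (((((A ⊃ A) ⊃ A) ⊃ A) ⊃ B) ⊃ A): 0.5 > 0, so result = 0
  ((((((A ⊃ A) ⊃ A) ⊃ A) ⊃ B) ⊃ A) ⊃ B): 0 ≤ 0.5, so result = 1
  (((((((A ⊃ A) ⊃ A) ⊃ A) ⊃ B) ⊃ A) ⊃ B) ⊃ B): 1 > 0.5, so result = 0.5
Checking all 9 assignments confirms none give a value below 0.50.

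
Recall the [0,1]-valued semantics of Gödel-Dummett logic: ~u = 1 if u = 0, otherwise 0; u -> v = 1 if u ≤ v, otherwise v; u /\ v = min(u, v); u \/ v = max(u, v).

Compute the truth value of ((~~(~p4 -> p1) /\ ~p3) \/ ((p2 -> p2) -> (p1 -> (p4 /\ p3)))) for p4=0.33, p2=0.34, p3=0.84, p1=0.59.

0.33

~p4: Gödel ¬ of 0.33 = 0 (operand ≠ 0)
(~p4 -> p1): 0 ≤ 0.59, so result = 1
~(~p4 -> p1): Gödel ¬ of 1 = 0 (operand ≠ 0)
~~(~p4 -> p1): Gödel ¬ of 0 = 1 (operand is 0)
~p3: Gödel ¬ of 0.84 = 0 (operand ≠ 0)
(~~(~p4 -> p1) /\ ~p3) = min(1, 0) = 0
(p2 -> p2): 0.34 ≤ 0.34, so result = 1
(p4 /\ p3) = min(0.33, 0.84) = 0.33
(p1 -> (p4 /\ p3)): 0.59 > 0.33, so result = 0.33
((p2 -> p2) -> (p1 -> (p4 /\ p3))): 1 > 0.33, so result = 0.33
((~~(~p4 -> p1) /\ ~p3) \/ ((p2 -> p2) -> (p1 -> (p4 /\ p3)))) = max(0, 0.33) = 0.33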